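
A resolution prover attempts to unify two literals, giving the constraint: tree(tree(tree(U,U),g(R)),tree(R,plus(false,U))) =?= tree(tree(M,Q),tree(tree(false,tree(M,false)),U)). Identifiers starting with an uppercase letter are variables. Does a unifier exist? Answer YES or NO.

NO

Decompose tree/2: tree(tree(U,U),g(R)) =?= tree(M,Q),  tree(R,plus(false,U)) =?= tree(tree(false,tree(M,false)),U).
Decompose tree/2: tree(U,U) =?= M,  g(R) =?= Q.
Bind M := tree(U,U); substituting into the one remaining equation that mentions M gives: tree(R,plus(false,U)) =?= tree(tree(false,tree(tree(U,U),false)),U).
Bind Q := g(R); no other remaining equation mentions Q.
Decompose tree/2: R =?= tree(false,tree(tree(U,U),false)),  plus(false,U) =?= U.
Bind R := tree(false,tree(tree(U,U),false)); no other remaining equation mentions R. Substituting into the earlier binding gives Q := g(tree(false,tree(tree(U,U),false))).
Occurs check fails: U occurs in plus(false,U); the equation U =?= plus(false,U) has no finite solution.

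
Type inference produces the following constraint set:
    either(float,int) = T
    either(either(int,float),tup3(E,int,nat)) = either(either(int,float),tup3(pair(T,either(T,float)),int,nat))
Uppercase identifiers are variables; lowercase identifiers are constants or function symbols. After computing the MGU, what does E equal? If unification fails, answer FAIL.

pair(either(float,int),either(either(float,int),float))

Bind T := either(float,int); substituting into the remaining equation gives: either(either(int,float),tup3(E,int,nat)) = either(either(int,float),tup3(pair(either(float,int),either(either(float,int),float)),int,nat)).
Decompose either/2: either(int,float) = either(int,float),  tup3(E,int,nat) = tup3(pair(either(float,int),either(either(float,int),float)),int,nat).
Delete trivial equation either(int,float) = either(int,float).
Decompose tup3/3: E = pair(either(float,int),either(either(float,int),float)),  int = int,  nat = nat.
Bind E := pair(either(float,int),either(either(float,int),float)); no other remaining equation mentions E.
Delete trivial equation int = int.
Delete trivial equation nat = nat.
MGU = { T ↦ either(float,int), E ↦ pair(either(float,int),either(either(float,int),float)) }, so E ↦ pair(either(float,int),either(either(float,int),float)).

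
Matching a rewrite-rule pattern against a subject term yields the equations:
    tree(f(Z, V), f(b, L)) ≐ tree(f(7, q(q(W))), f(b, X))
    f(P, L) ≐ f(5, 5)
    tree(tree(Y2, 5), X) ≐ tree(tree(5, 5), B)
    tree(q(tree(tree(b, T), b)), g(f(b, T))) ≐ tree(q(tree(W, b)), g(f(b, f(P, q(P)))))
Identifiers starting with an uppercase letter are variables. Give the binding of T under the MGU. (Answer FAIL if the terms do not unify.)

f(5, q(5))

Decompose tree/2: f(Z, V) ≐ f(7, q(q(W))),  f(b, L) ≐ f(b, X).
Decompose f/2: Z ≐ 7,  V ≐ q(q(W)).
Bind Z := 7; no other remaining equation mentions Z.
Bind V := q(q(W)); no other remaining equation mentions V.
Decompose f/2: b ≐ b,  L ≐ X.
Delete trivial equation b ≐ b.
Bind L := X; substituting into the one remaining equation that mentions L gives: f(P, X) ≐ f(5, 5).
Decompose f/2: P ≐ 5,  X ≐ 5.
Bind P := 5; substituting into the one remaining equation that mentions P gives: tree(q(tree(tree(b, T), b)), g(f(b, T))) ≐ tree(q(tree(W, b)), g(f(b, f(5, q(5))))).
Bind X := 5; substituting into the one remaining equation that mentions X gives: tree(tree(Y2, 5), 5) ≐ tree(tree(5, 5), B). Substituting into the earlier binding gives L := 5.
Decompose tree/2: tree(Y2, 5) ≐ tree(5, 5),  5 ≐ B.
Decompose tree/2: Y2 ≐ 5,  5 ≐ 5.
Bind Y2 := 5; no other remaining equation mentions Y2.
Delete trivial equation 5 ≐ 5.
Bind B := 5; no other remaining equation mentions B.
Decompose tree/2: q(tree(tree(b, T), b)) ≐ q(tree(W, b)),  g(f(b, T)) ≐ g(f(b, f(5, q(5)))).
Decompose q/1: tree(tree(b, T), b) ≐ tree(W, b).
Decompose tree/2: tree(b, T) ≐ W,  b ≐ b.
Bind W := tree(b, T); no other remaining equation mentions W. Substituting into the earlier binding gives V := q(q(tree(b, T))).
Delete trivial equation b ≐ b.
Decompose g/1: f(b, T) ≐ f(b, f(5, q(5))).
Decompose f/2: b ≐ b,  T ≐ f(5, q(5)).
Delete trivial equation b ≐ b.
Bind T := f(5, q(5)). Substituting into the earlier bindings gives V := q(q(tree(b, f(5, q(5))))), W := tree(b, f(5, q(5))).
MGU = { Z -> 7, V -> q(q(tree(b, f(5, q(5))))), L -> 5, P -> 5, X -> 5, Y2 -> 5, B -> 5, W -> tree(b, f(5, q(5))), T -> f(5, q(5)) }, so T -> f(5, q(5)).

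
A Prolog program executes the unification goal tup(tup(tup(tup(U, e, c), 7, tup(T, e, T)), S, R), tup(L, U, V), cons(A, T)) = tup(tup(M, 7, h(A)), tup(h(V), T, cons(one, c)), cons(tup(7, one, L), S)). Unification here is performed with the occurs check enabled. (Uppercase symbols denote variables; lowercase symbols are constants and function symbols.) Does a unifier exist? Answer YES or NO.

YES

Decompose tup/3: tup(tup(tup(U, e, c), 7, tup(T, e, T)), S, R) = tup(M, 7, h(A)),  tup(L, U, V) = tup(h(V), T, cons(one, c)),  cons(A, T) = cons(tup(7, one, L), S).
Decompose tup/3: tup(tup(U, e, c), 7, tup(T, e, T)) = M,  S = 7,  R = h(A).
Bind M := tup(tup(U, e, c), 7, tup(T, e, T)); no other remaining equation mentions M.
Bind S := 7; substituting into the one remaining equation that mentions S gives: cons(A, T) = cons(tup(7, one, L), 7).
Bind R := h(A); no other remaining equation mentions R.
Decompose tup/3: L = h(V),  U = T,  V = cons(one, c).
Bind L := h(V); substituting into the one remaining equation that mentions L gives: cons(A, T) = cons(tup(7, one, h(V)), 7).
Bind U := T; no other remaining equation mentions U. Substituting into the earlier binding gives M := tup(tup(T, e, c), 7, tup(T, e, T)).
Bind V := cons(one, c); substituting into the remaining equation gives: cons(A, T) = cons(tup(7, one, h(cons(one, c))), 7). Substituting into the earlier binding gives L := h(cons(one, c)).
Decompose cons/2: A = tup(7, one, h(cons(one, c))),  T = 7.
Bind A := tup(7, one, h(cons(one, c))); no other remaining equation mentions A. Substituting into the earlier binding gives R := h(tup(7, one, h(cons(one, c)))).
Bind T := 7. Substituting into the earlier bindings gives M := tup(tup(7, e, c), 7, tup(7, e, 7)), U := 7.
No equations remain and no clash or occurs-check failure arose, so a unifier exists.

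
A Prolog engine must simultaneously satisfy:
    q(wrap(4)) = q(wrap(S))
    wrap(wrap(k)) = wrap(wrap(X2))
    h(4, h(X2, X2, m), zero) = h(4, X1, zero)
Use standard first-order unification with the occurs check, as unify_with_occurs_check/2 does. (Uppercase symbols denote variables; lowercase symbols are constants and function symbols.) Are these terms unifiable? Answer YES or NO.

Decompose q/1: wrap(4) = wrap(S).
Decompose wrap/1: 4 = S.
Bind S := 4; no other remaining equation mentions S.
Decompose wrap/1: wrap(k) = wrap(X2).
Decompose wrap/1: k = X2.
Bind X2 := k; substituting into the remaining equation gives: h(4, h(k, k, m), zero) = h(4, X1, zero).
Decompose h/3: 4 = 4,  h(k, k, m) = X1,  zero = zero.
Delete trivial equation 4 = 4.
Bind X1 := h(k, k, m); no other remaining equation mentions X1.
Delete trivial equation zero = zero.
No equations remain and no clash or occurs-check failure arose, so a unifier exists.

YES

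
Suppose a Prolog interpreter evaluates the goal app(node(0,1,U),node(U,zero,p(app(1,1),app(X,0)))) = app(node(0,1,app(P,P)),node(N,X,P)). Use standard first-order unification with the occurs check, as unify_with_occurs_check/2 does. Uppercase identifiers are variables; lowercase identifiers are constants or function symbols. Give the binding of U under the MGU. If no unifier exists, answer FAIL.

app(p(app(1,1),app(zero,0)),p(app(1,1),app(zero,0)))

Decompose app/2: node(0,1,U) = node(0,1,app(P,P)),  node(U,zero,p(app(1,1),app(X,0))) = node(N,X,P).
Decompose node/3: 0 = 0,  1 = 1,  U = app(P,P).
Delete trivial equation 0 = 0.
Delete trivial equation 1 = 1.
Bind U := app(P,P); substituting into the remaining equation gives: node(app(P,P),zero,p(app(1,1),app(X,0))) = node(N,X,P).
Decompose node/3: app(P,P) = N,  zero = X,  p(app(1,1),app(X,0)) = P.
Bind N := app(P,P); no other remaining equation mentions N.
Bind X := zero; substituting into the remaining equation gives: p(app(1,1),app(zero,0)) = P.
Bind P := p(app(1,1),app(zero,0)). Substituting into the earlier bindings gives U := app(p(app(1,1),app(zero,0)),p(app(1,1),app(zero,0))), N := app(p(app(1,1),app(zero,0)),p(app(1,1),app(zero,0))).
MGU = { U ↦ app(p(app(1,1),app(zero,0)),p(app(1,1),app(zero,0))), N ↦ app(p(app(1,1),app(zero,0)),p(app(1,1),app(zero,0))), X ↦ zero, P ↦ p(app(1,1),app(zero,0)) }, so U ↦ app(p(app(1,1),app(zero,0)),p(app(1,1),app(zero,0))).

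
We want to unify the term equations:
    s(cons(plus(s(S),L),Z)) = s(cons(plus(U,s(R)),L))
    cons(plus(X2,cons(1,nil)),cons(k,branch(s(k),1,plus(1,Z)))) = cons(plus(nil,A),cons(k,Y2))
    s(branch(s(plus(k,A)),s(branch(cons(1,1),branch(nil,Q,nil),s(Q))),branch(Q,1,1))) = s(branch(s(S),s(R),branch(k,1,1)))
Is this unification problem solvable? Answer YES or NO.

YES

Decompose s/1: cons(plus(s(S),L),Z) = cons(plus(U,s(R)),L).
Decompose cons/2: plus(s(S),L) = plus(U,s(R)),  Z = L.
Decompose plus/2: s(S) = U,  L = s(R).
Bind U := s(S); no other remaining equation mentions U.
Bind L := s(R); substituting into the one remaining equation that mentions L gives: Z = s(R).
Bind Z := s(R); substituting into the one remaining equation that mentions Z gives: cons(plus(X2,cons(1,nil)),cons(k,branch(s(k),1,plus(1,s(R))))) = cons(plus(nil,A),cons(k,Y2)).
Decompose cons/2: plus(X2,cons(1,nil)) = plus(nil,A),  cons(k,branch(s(k),1,plus(1,s(R)))) = cons(k,Y2).
Decompose plus/2: X2 = nil,  cons(1,nil) = A.
Bind X2 := nil; no other remaining equation mentions X2.
Bind A := cons(1,nil); substituting into the one remaining equation that mentions A gives: s(branch(s(plus(k,cons(1,nil))),s(branch(cons(1,1),branch(nil,Q,nil),s(Q))),branch(Q,1,1))) = s(branch(s(S),s(R),branch(k,1,1))).
Decompose cons/2: k = k,  branch(s(k),1,plus(1,s(R))) = Y2.
Delete trivial equation k = k.
Bind Y2 := branch(s(k),1,plus(1,s(R))); no other remaining equation mentions Y2.
Decompose s/1: branch(s(plus(k,cons(1,nil))),s(branch(cons(1,1),branch(nil,Q,nil),s(Q))),branch(Q,1,1)) = branch(s(S),s(R),branch(k,1,1)).
Decompose branch/3: s(plus(k,cons(1,nil))) = s(S),  s(branch(cons(1,1),branch(nil,Q,nil),s(Q))) = s(R),  branch(Q,1,1) = branch(k,1,1).
Decompose s/1: plus(k,cons(1,nil)) = S.
Bind S := plus(k,cons(1,nil)); no other remaining equation mentions S. Substituting into the earlier binding gives U := s(plus(k,cons(1,nil))).
Decompose s/1: branch(cons(1,1),branch(nil,Q,nil),s(Q)) = R.
Bind R := branch(cons(1,1),branch(nil,Q,nil),s(Q)); no other remaining equation mentions R. Substituting into the earlier bindings gives L := s(branch(cons(1,1),branch(nil,Q,nil),s(Q))), Z := s(branch(cons(1,1),branch(nil,Q,nil),s(Q))), Y2 := branch(s(k),1,plus(1,s(branch(cons(1,1),branch(nil,Q,nil),s(Q))))).
Decompose branch/3: Q = k,  1 = 1,  1 = 1.
Bind Q := k; no other remaining equation mentions Q. Substituting into the earlier bindings gives L := s(branch(cons(1,1),branch(nil,k,nil),s(k))), Z := s(branch(cons(1,1),branch(nil,k,nil),s(k))), Y2 := branch(s(k),1,plus(1,s(branch(cons(1,1),branch(nil,k,nil),s(k))))), R := branch(cons(1,1),branch(nil,k,nil),s(k)).
Delete trivial equation 1 = 1.
Delete trivial equation 1 = 1.
No equations remain and no clash or occurs-check failure arose, so a unifier exists.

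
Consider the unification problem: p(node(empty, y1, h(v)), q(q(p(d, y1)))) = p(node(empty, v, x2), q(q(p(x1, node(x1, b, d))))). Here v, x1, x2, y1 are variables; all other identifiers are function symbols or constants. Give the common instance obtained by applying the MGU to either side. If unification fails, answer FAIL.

p(node(empty, node(d, b, d), h(node(d, b, d))), q(q(p(d, node(d, b, d)))))

Decompose p/2: node(empty, y1, h(v)) = node(empty, v, x2),  q(q(p(d, y1))) = q(q(p(x1, node(x1, b, d)))).
Decompose node/3: empty = empty,  y1 = v,  h(v) = x2.
Delete trivial equation empty = empty.
Bind y1 := v; substituting into the one remaining equation that mentions y1 gives: q(q(p(d, v))) = q(q(p(x1, node(x1, b, d)))).
Bind x2 := h(v); no other remaining equation mentions x2.
Decompose q/1: q(p(d, v)) = q(p(x1, node(x1, b, d))).
Decompose q/1: p(d, v) = p(x1, node(x1, b, d)).
Decompose p/2: d = x1,  v = node(x1, b, d).
Bind x1 := d; substituting into the remaining equation gives: v = node(d, b, d).
Bind v := node(d, b, d). Substituting into the earlier bindings gives y1 := node(d, b, d), x2 := h(node(d, b, d)).
Applying the MGU to either side gives p(node(empty, node(d, b, d), h(node(d, b, d))), q(q(p(d, node(d, b, d))))).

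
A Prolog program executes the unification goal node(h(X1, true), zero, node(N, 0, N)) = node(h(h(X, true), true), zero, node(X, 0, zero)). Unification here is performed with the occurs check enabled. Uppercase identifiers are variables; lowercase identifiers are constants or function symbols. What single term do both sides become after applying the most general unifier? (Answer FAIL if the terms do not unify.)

node(h(h(zero, true), true), zero, node(zero, 0, zero))

Decompose node/3: h(X1, true) = h(h(X, true), true),  zero = zero,  node(N, 0, N) = node(X, 0, zero).
Decompose h/2: X1 = h(X, true),  true = true.
Bind X1 := h(X, true); no other remaining equation mentions X1.
Delete trivial equation true = true.
Delete trivial equation zero = zero.
Decompose node/3: N = X,  0 = 0,  N = zero.
Bind N := X; substituting into the one remaining equation that mentions N gives: X = zero.
Delete trivial equation 0 = 0.
Bind X := zero. Substituting into the earlier bindings gives X1 := h(zero, true), N := zero.
Applying the MGU to either side gives node(h(h(zero, true), true), zero, node(zero, 0, zero)).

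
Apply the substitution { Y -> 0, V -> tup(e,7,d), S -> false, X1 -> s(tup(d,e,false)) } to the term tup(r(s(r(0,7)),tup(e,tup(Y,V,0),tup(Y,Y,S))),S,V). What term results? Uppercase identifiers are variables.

Replace each occurrence of Y with 0.
Replace each occurrence of V with tup(e,7,d).
Replace each occurrence of S with false.
Result: tup(r(s(r(0,7)),tup(e,tup(0,tup(e,7,d),0),tup(0,0,false))),false,tup(e,7,d)).

tup(r(s(r(0,7)),tup(e,tup(0,tup(e,7,d),0),tup(0,0,false))),false,tup(e,7,d))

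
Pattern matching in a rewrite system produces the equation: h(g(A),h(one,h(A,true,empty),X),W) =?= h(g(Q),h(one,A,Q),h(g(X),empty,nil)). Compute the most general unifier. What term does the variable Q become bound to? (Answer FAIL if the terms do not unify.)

FAIL

Decompose h/3: g(A) =?= g(Q),  h(one,h(A,true,empty),X) =?= h(one,A,Q),  W =?= h(g(X),empty,nil).
Decompose g/1: A =?= Q.
Bind A := Q; substituting into the one remaining equation that mentions A gives: h(one,h(Q,true,empty),X) =?= h(one,Q,Q).
Decompose h/3: one =?= one,  h(Q,true,empty) =?= Q,  X =?= Q.
Delete trivial equation one =?= one.
Occurs check fails: Q occurs in h(Q,true,empty); the equation Q =?= h(Q,true,empty) has no finite solution.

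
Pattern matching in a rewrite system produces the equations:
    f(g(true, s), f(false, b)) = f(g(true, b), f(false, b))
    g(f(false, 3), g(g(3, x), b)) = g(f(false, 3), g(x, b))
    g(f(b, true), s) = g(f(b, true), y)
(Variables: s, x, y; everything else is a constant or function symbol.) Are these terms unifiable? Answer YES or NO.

NO

Decompose f/2: g(true, s) = g(true, b),  f(false, b) = f(false, b).
Decompose g/2: true = true,  s = b.
Delete trivial equation true = true.
Bind s := b; substituting into the one remaining equation that mentions s gives: g(f(b, true), b) = g(f(b, true), y).
Delete trivial equation f(false, b) = f(false, b).
Decompose g/2: f(false, 3) = f(false, 3),  g(g(3, x), b) = g(x, b).
Delete trivial equation f(false, 3) = f(false, 3).
Decompose g/2: g(3, x) = x,  b = b.
Occurs check fails: x occurs in g(3, x); the equation x = g(3, x) has no finite solution.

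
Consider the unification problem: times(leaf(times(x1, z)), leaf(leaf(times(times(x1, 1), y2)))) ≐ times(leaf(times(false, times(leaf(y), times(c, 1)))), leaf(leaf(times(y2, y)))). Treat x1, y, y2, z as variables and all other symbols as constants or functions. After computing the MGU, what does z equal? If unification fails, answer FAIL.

times(leaf(times(false, 1)), times(c, 1))

Decompose times/2: leaf(times(x1, z)) ≐ leaf(times(false, times(leaf(y), times(c, 1)))),  leaf(leaf(times(times(x1, 1), y2))) ≐ leaf(leaf(times(y2, y))).
Decompose leaf/1: times(x1, z) ≐ times(false, times(leaf(y), times(c, 1))).
Decompose times/2: x1 ≐ false,  z ≐ times(leaf(y), times(c, 1)).
Bind x1 := false; substituting into the one remaining equation that mentions x1 gives: leaf(leaf(times(times(false, 1), y2))) ≐ leaf(leaf(times(y2, y))).
Bind z := times(leaf(y), times(c, 1)); no other remaining equation mentions z.
Decompose leaf/1: leaf(times(times(false, 1), y2)) ≐ leaf(times(y2, y)).
Decompose leaf/1: times(times(false, 1), y2) ≐ times(y2, y).
Decompose times/2: times(false, 1) ≐ y2,  y2 ≐ y.
Bind y2 := times(false, 1); substituting into the remaining equation gives: times(false, 1) ≐ y.
Bind y := times(false, 1). Substituting into the earlier binding gives z := times(leaf(times(false, 1)), times(c, 1)).
MGU = { x1 ↦ false, z ↦ times(leaf(times(false, 1)), times(c, 1)), y2 ↦ times(false, 1), y ↦ times(false, 1) }, so z ↦ times(leaf(times(false, 1)), times(c, 1)).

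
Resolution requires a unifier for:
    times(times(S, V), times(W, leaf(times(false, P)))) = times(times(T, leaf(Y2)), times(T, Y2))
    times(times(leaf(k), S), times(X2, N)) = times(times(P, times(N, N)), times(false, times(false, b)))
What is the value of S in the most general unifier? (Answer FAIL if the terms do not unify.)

Decompose times/2: times(S, V) = times(T, leaf(Y2)),  times(W, leaf(times(false, P))) = times(T, Y2).
Decompose times/2: S = T,  V = leaf(Y2).
Bind S := T; substituting into the one remaining equation that mentions S gives: times(times(leaf(k), T), times(X2, N)) = times(times(P, times(N, N)), times(false, times(false, b))).
Bind V := leaf(Y2); no other remaining equation mentions V.
Decompose times/2: W = T,  leaf(times(false, P)) = Y2.
Bind W := T; no other remaining equation mentions W.
Bind Y2 := leaf(times(false, P)); no other remaining equation mentions Y2. Substituting into the earlier binding gives V := leaf(leaf(times(false, P))).
Decompose times/2: times(leaf(k), T) = times(P, times(N, N)),  times(X2, N) = times(false, times(false, b)).
Decompose times/2: leaf(k) = P,  T = times(N, N).
Bind P := leaf(k); no other remaining equation mentions P. Substituting into the earlier bindings gives V := leaf(leaf(times(false, leaf(k)))), Y2 := leaf(times(false, leaf(k))).
Bind T := times(N, N); no other remaining equation mentions T. Substituting into the earlier bindings gives S := times(N, N), W := times(N, N).
Decompose times/2: X2 = false,  N = times(false, b).
Bind X2 := false; no other remaining equation mentions X2.
Bind N := times(false, b). Substituting into the earlier bindings gives S := times(times(false, b), times(false, b)), W := times(times(false, b), times(false, b)), T := times(times(false, b), times(false, b)).
MGU = { S ↦ times(times(false, b), times(false, b)), V ↦ leaf(leaf(times(false, leaf(k)))), W ↦ times(times(false, b), times(false, b)), Y2 ↦ leaf(times(false, leaf(k))), P ↦ leaf(k), T ↦ times(times(false, b), times(false, b)), X2 ↦ false, N ↦ times(false, b) }, so S ↦ times(times(false, b), times(false, b)).

times(times(false, b), times(false, b))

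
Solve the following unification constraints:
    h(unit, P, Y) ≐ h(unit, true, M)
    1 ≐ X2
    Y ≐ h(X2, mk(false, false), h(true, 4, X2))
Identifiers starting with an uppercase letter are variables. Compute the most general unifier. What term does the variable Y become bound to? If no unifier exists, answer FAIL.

h(1, mk(false, false), h(true, 4, 1))

Decompose h/3: unit ≐ unit,  P ≐ true,  Y ≐ M.
Delete trivial equation unit ≐ unit.
Bind P := true; no other remaining equation mentions P.
Bind Y := M; substituting into the one remaining equation that mentions Y gives: M ≐ h(X2, mk(false, false), h(true, 4, X2)).
Bind X2 := 1; substituting into the remaining equation gives: M ≐ h(1, mk(false, false), h(true, 4, 1)).
Bind M := h(1, mk(false, false), h(true, 4, 1)). Substituting into the earlier binding gives Y := h(1, mk(false, false), h(true, 4, 1)).
MGU = { P ↦ true, Y ↦ h(1, mk(false, false), h(true, 4, 1)), X2 ↦ 1, M ↦ h(1, mk(false, false), h(true, 4, 1)) }, so Y ↦ h(1, mk(false, false), h(true, 4, 1)).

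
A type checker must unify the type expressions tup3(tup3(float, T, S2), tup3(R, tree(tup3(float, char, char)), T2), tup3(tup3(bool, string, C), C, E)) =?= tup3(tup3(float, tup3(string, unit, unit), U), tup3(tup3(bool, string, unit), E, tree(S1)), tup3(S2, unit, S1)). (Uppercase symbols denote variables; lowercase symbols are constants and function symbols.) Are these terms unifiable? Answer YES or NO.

YES

Decompose tup3/3: tup3(float, T, S2) =?= tup3(float, tup3(string, unit, unit), U),  tup3(R, tree(tup3(float, char, char)), T2) =?= tup3(tup3(bool, string, unit), E, tree(S1)),  tup3(tup3(bool, string, C), C, E) =?= tup3(S2, unit, S1).
Decompose tup3/3: float =?= float,  T =?= tup3(string, unit, unit),  S2 =?= U.
Delete trivial equation float =?= float.
Bind T := tup3(string, unit, unit); no other remaining equation mentions T.
Bind S2 := U; substituting into the one remaining equation that mentions S2 gives: tup3(tup3(bool, string, C), C, E) =?= tup3(U, unit, S1).
Decompose tup3/3: R =?= tup3(bool, string, unit),  tree(tup3(float, char, char)) =?= E,  T2 =?= tree(S1).
Bind R := tup3(bool, string, unit); no other remaining equation mentions R.
Bind E := tree(tup3(float, char, char)); substituting into the one remaining equation that mentions E gives: tup3(tup3(bool, string, C), C, tree(tup3(float, char, char))) =?= tup3(U, unit, S1).
Bind T2 := tree(S1); no other remaining equation mentions T2.
Decompose tup3/3: tup3(bool, string, C) =?= U,  C =?= unit,  tree(tup3(float, char, char)) =?= S1.
Bind U := tup3(bool, string, C); no other remaining equation mentions U. Substituting into the earlier binding gives S2 := tup3(bool, string, C).
Bind C := unit; no other remaining equation mentions C. Substituting into the earlier bindings gives S2 := tup3(bool, string, unit), U := tup3(bool, string, unit).
Bind S1 := tree(tup3(float, char, char)). Substituting into the earlier binding gives T2 := tree(tree(tup3(float, char, char))).
No equations remain and no clash or occurs-check failure arose, so a unifier exists.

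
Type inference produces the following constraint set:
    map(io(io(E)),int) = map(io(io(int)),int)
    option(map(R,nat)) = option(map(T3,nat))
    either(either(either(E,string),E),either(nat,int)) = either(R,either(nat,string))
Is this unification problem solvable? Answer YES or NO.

NO

Decompose map/2: io(io(E)) = io(io(int)),  int = int.
Decompose io/1: io(E) = io(int).
Decompose io/1: E = int.
Bind E := int; substituting into the one remaining equation that mentions E gives: either(either(either(int,string),int),either(nat,int)) = either(R,either(nat,string)).
Delete trivial equation int = int.
Decompose option/1: map(R,nat) = map(T3,nat).
Decompose map/2: R = T3,  nat = nat.
Bind R := T3; substituting into the one remaining equation that mentions R gives: either(either(either(int,string),int),either(nat,int)) = either(T3,either(nat,string)).
Delete trivial equation nat = nat.
Decompose either/2: either(either(int,string),int) = T3,  either(nat,int) = either(nat,string).
Bind T3 := either(either(int,string),int); no other remaining equation mentions T3. Substituting into the earlier binding gives R := either(either(int,string),int).
Decompose either/2: nat = nat,  int = string.
Delete trivial equation nat = nat.
Clash: constants int and string differ; no unifier exists.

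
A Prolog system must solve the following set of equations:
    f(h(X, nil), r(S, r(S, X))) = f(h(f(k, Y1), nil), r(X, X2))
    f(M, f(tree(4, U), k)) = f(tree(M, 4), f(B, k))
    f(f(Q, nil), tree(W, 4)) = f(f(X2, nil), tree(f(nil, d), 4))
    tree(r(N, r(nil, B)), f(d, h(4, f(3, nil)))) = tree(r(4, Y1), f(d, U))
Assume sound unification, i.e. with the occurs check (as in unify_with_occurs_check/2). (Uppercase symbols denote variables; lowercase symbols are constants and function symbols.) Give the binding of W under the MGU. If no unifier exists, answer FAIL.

FAIL

Decompose f/2: h(X, nil) = h(f(k, Y1), nil),  r(S, r(S, X)) = r(X, X2).
Decompose h/2: X = f(k, Y1),  nil = nil.
Bind X := f(k, Y1); substituting into the one remaining equation that mentions X gives: r(S, r(S, f(k, Y1))) = r(f(k, Y1), X2).
Delete trivial equation nil = nil.
Decompose r/2: S = f(k, Y1),  r(S, f(k, Y1)) = X2.
Bind S := f(k, Y1); substituting into the one remaining equation that mentions S gives: r(f(k, Y1), f(k, Y1)) = X2.
Bind X2 := r(f(k, Y1), f(k, Y1)); substituting into the one remaining equation that mentions X2 gives: f(f(Q, nil), tree(W, 4)) = f(f(r(f(k, Y1), f(k, Y1)), nil), tree(f(nil, d), 4)).
Decompose f/2: M = tree(M, 4),  f(tree(4, U), k) = f(B, k).
Occurs check fails: M occurs in tree(M, 4); the equation M = tree(M, 4) has no finite solution.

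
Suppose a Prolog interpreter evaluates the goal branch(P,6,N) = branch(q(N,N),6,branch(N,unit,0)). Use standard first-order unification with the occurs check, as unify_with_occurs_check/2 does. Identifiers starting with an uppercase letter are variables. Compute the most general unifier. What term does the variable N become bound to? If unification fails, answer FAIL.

Decompose branch/3: P = q(N,N),  6 = 6,  N = branch(N,unit,0).
Bind P := q(N,N); no other remaining equation mentions P.
Delete trivial equation 6 = 6.
Occurs check fails: N occurs in branch(N,unit,0); the equation N = branch(N,unit,0) has no finite solution.

FAIL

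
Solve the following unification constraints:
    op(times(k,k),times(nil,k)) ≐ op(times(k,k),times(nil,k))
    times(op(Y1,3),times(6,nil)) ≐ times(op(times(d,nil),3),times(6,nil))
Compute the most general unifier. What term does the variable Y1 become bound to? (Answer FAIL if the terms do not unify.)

Delete trivial equation op(times(k,k),times(nil,k)) ≐ op(times(k,k),times(nil,k)).
Decompose times/2: op(Y1,3) ≐ op(times(d,nil),3),  times(6,nil) ≐ times(6,nil).
Decompose op/2: Y1 ≐ times(d,nil),  3 ≐ 3.
Bind Y1 := times(d,nil); no other remaining equation mentions Y1.
Delete trivial equation 3 ≐ 3.
Delete trivial equation times(6,nil) ≐ times(6,nil).
MGU = { Y1 := times(d,nil) }, so Y1 := times(d,nil).

times(d,nil)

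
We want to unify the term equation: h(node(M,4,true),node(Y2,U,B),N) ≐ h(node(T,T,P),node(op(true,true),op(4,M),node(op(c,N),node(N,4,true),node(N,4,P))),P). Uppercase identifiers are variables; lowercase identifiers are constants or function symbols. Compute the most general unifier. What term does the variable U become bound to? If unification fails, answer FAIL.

op(4,4)

Decompose h/3: node(M,4,true) ≐ node(T,T,P),  node(Y2,U,B) ≐ node(op(true,true),op(4,M),node(op(c,N),node(N,4,true),node(N,4,P))),  N ≐ P.
Decompose node/3: M ≐ T,  4 ≐ T,  true ≐ P.
Bind M := T; substituting into the one remaining equation that mentions M gives: node(Y2,U,B) ≐ node(op(true,true),op(4,T),node(op(c,N),node(N,4,true),node(N,4,P))).
Bind T := 4; substituting into the one remaining equation that mentions T gives: node(Y2,U,B) ≐ node(op(true,true),op(4,4),node(op(c,N),node(N,4,true),node(N,4,P))). Substituting into the earlier binding gives M := 4.
Bind P := true; substituting into the remaining equations gives: node(Y2,U,B) ≐ node(op(true,true),op(4,4),node(op(c,N),node(N,4,true),node(N,4,true))),  N ≐ true.
Decompose node/3: Y2 ≐ op(true,true),  U ≐ op(4,4),  B ≐ node(op(c,N),node(N,4,true),node(N,4,true)).
Bind Y2 := op(true,true); no other remaining equation mentions Y2.
Bind U := op(4,4); no other remaining equation mentions U.
Bind B := node(op(c,N),node(N,4,true),node(N,4,true)); no other remaining equation mentions B.
Bind N := true. Substituting into the earlier binding gives B := node(op(c,true),node(true,4,true),node(true,4,true)).
MGU = { M ↦ 4, T ↦ 4, P ↦ true, Y2 ↦ op(true,true), U ↦ op(4,4), B ↦ node(op(c,true),node(true,4,true),node(true,4,true)), N ↦ true }, so U ↦ op(4,4).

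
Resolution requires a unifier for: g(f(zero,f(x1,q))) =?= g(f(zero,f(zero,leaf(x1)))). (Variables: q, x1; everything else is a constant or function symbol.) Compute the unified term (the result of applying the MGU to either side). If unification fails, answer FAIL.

g(f(zero,f(zero,leaf(zero))))

Decompose g/1: f(zero,f(x1,q)) =?= f(zero,f(zero,leaf(x1))).
Decompose f/2: zero =?= zero,  f(x1,q) =?= f(zero,leaf(x1)).
Delete trivial equation zero =?= zero.
Decompose f/2: x1 =?= zero,  q =?= leaf(x1).
Bind x1 := zero; substituting into the remaining equation gives: q =?= leaf(zero).
Bind q := leaf(zero).
Applying the MGU to either side gives g(f(zero,f(zero,leaf(zero)))).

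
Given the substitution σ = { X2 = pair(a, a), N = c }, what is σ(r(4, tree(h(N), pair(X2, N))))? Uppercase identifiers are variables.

r(4, tree(h(c), pair(pair(a, a), c)))

Replace each occurrence of X2 with pair(a, a).
Replace each occurrence of N with c.
Result: r(4, tree(h(c), pair(pair(a, a), c))).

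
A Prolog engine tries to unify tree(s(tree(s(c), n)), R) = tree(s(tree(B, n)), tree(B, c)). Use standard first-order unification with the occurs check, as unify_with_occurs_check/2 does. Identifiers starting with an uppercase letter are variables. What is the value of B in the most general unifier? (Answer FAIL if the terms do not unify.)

s(c)

Decompose tree/2: s(tree(s(c), n)) = s(tree(B, n)),  R = tree(B, c).
Decompose s/1: tree(s(c), n) = tree(B, n).
Decompose tree/2: s(c) = B,  n = n.
Bind B := s(c); substituting into the one remaining equation that mentions B gives: R = tree(s(c), c).
Delete trivial equation n = n.
Bind R := tree(s(c), c).
MGU = { B ↦ s(c), R ↦ tree(s(c), c) }, so B ↦ s(c).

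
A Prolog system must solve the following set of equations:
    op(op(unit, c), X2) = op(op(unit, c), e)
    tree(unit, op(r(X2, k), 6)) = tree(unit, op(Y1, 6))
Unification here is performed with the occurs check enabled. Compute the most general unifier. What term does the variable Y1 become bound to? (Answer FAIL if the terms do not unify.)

r(e, k)

Decompose op/2: op(unit, c) = op(unit, c),  X2 = e.
Delete trivial equation op(unit, c) = op(unit, c).
Bind X2 := e; substituting into the remaining equation gives: tree(unit, op(r(e, k), 6)) = tree(unit, op(Y1, 6)).
Decompose tree/2: unit = unit,  op(r(e, k), 6) = op(Y1, 6).
Delete trivial equation unit = unit.
Decompose op/2: r(e, k) = Y1,  6 = 6.
Bind Y1 := r(e, k); no other remaining equation mentions Y1.
Delete trivial equation 6 = 6.
MGU = { X2 ↦ e, Y1 ↦ r(e, k) }, so Y1 ↦ r(e, k).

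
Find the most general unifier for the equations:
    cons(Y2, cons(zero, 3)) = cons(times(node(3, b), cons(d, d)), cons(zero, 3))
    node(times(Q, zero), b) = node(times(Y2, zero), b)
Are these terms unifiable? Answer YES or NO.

Decompose cons/2: Y2 = times(node(3, b), cons(d, d)),  cons(zero, 3) = cons(zero, 3).
Bind Y2 := times(node(3, b), cons(d, d)); substituting into the one remaining equation that mentions Y2 gives: node(times(Q, zero), b) = node(times(times(node(3, b), cons(d, d)), zero), b).
Delete trivial equation cons(zero, 3) = cons(zero, 3).
Decompose node/2: times(Q, zero) = times(times(node(3, b), cons(d, d)), zero),  b = b.
Decompose times/2: Q = times(node(3, b), cons(d, d)),  zero = zero.
Bind Q := times(node(3, b), cons(d, d)); no other remaining equation mentions Q.
Delete trivial equation zero = zero.
Delete trivial equation b = b.
No equations remain and no clash or occurs-check failure arose, so a unifier exists.

YES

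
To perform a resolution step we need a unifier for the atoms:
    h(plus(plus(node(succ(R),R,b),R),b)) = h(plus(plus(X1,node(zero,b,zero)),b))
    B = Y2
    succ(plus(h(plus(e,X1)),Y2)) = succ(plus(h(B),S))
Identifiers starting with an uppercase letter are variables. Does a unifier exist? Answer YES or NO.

Decompose h/1: plus(plus(node(succ(R),R,b),R),b) = plus(plus(X1,node(zero,b,zero)),b).
Decompose plus/2: plus(node(succ(R),R,b),R) = plus(X1,node(zero,b,zero)),  b = b.
Decompose plus/2: node(succ(R),R,b) = X1,  R = node(zero,b,zero).
Bind X1 := node(succ(R),R,b); substituting into the one remaining equation that mentions X1 gives: succ(plus(h(plus(e,node(succ(R),R,b))),Y2)) = succ(plus(h(B),S)).
Bind R := node(zero,b,zero); substituting into the one remaining equation that mentions R gives: succ(plus(h(plus(e,node(succ(node(zero,b,zero)),node(zero,b,zero),b))),Y2)) = succ(plus(h(B),S)). Substituting into the earlier binding gives X1 := node(succ(node(zero,b,zero)),node(zero,b,zero),b).
Delete trivial equation b = b.
Bind B := Y2; substituting into the remaining equation gives: succ(plus(h(plus(e,node(succ(node(zero,b,zero)),node(zero,b,zero),b))),Y2)) = succ(plus(h(Y2),S)).
Decompose succ/1: plus(h(plus(e,node(succ(node(zero,b,zero)),node(zero,b,zero),b))),Y2) = plus(h(Y2),S).
Decompose plus/2: h(plus(e,node(succ(node(zero,b,zero)),node(zero,b,zero),b))) = h(Y2),  Y2 = S.
Decompose h/1: plus(e,node(succ(node(zero,b,zero)),node(zero,b,zero),b)) = Y2.
Bind Y2 := plus(e,node(succ(node(zero,b,zero)),node(zero,b,zero),b)); substituting into the remaining equation gives: plus(e,node(succ(node(zero,b,zero)),node(zero,b,zero),b)) = S. Substituting into the earlier binding gives B := plus(e,node(succ(node(zero,b,zero)),node(zero,b,zero),b)).
Bind S := plus(e,node(succ(node(zero,b,zero)),node(zero,b,zero),b)).
No equations remain and no clash or occurs-check failure arose, so a unifier exists.

YES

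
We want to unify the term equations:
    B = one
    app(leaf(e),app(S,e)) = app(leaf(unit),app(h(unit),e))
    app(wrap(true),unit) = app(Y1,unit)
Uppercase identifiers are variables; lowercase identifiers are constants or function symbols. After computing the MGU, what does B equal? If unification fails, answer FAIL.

Bind B := one; no other remaining equation mentions B.
Decompose app/2: leaf(e) = leaf(unit),  app(S,e) = app(h(unit),e).
Decompose leaf/1: e = unit.
Clash: constants e and unit differ; no unifier exists.

FAIL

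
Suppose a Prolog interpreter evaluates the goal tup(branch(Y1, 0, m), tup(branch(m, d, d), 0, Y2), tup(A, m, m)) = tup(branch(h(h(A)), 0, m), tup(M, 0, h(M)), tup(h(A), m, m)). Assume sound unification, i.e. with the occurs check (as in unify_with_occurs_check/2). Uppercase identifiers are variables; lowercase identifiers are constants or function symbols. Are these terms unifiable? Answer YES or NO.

NO

Decompose tup/3: branch(Y1, 0, m) = branch(h(h(A)), 0, m),  tup(branch(m, d, d), 0, Y2) = tup(M, 0, h(M)),  tup(A, m, m) = tup(h(A), m, m).
Decompose branch/3: Y1 = h(h(A)),  0 = 0,  m = m.
Bind Y1 := h(h(A)); no other remaining equation mentions Y1.
Delete trivial equation 0 = 0.
Delete trivial equation m = m.
Decompose tup/3: branch(m, d, d) = M,  0 = 0,  Y2 = h(M).
Bind M := branch(m, d, d); substituting into the one remaining equation that mentions M gives: Y2 = h(branch(m, d, d)).
Delete trivial equation 0 = 0.
Bind Y2 := h(branch(m, d, d)); no other remaining equation mentions Y2.
Decompose tup/3: A = h(A),  m = m,  m = m.
Occurs check fails: A occurs in h(A); the equation A = h(A) has no finite solution.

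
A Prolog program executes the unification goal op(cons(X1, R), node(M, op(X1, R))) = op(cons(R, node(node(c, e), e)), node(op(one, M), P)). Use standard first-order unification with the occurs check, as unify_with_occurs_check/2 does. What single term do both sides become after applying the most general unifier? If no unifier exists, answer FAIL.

FAIL

Decompose op/2: cons(X1, R) = cons(R, node(node(c, e), e)),  node(M, op(X1, R)) = node(op(one, M), P).
Decompose cons/2: X1 = R,  R = node(node(c, e), e).
Bind X1 := R; substituting into the one remaining equation that mentions X1 gives: node(M, op(R, R)) = node(op(one, M), P).
Bind R := node(node(c, e), e); substituting into the remaining equation gives: node(M, op(node(node(c, e), e), node(node(c, e), e))) = node(op(one, M), P). Substituting into the earlier binding gives X1 := node(node(c, e), e).
Decompose node/2: M = op(one, M),  op(node(node(c, e), e), node(node(c, e), e)) = P.
Occurs check fails: M occurs in op(one, M); the equation M = op(one, M) has no finite solution.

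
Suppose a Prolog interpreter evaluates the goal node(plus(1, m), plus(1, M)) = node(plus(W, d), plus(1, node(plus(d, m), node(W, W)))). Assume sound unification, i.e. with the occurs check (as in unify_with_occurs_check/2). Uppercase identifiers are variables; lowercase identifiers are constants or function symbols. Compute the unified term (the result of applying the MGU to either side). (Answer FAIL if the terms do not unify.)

Decompose node/2: plus(1, m) = plus(W, d),  plus(1, M) = plus(1, node(plus(d, m), node(W, W))).
Decompose plus/2: 1 = W,  m = d.
Bind W := 1; substituting into the one remaining equation that mentions W gives: plus(1, M) = plus(1, node(plus(d, m), node(1, 1))).
Clash: constants m and d differ; no unifier exists.

FAIL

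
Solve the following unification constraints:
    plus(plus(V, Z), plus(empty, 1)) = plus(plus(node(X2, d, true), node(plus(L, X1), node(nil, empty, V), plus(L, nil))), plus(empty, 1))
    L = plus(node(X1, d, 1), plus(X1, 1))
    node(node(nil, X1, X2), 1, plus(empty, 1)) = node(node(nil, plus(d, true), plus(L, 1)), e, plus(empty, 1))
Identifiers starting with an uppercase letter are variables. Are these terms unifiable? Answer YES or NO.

Decompose plus/2: plus(V, Z) = plus(node(X2, d, true), node(plus(L, X1), node(nil, empty, V), plus(L, nil))),  plus(empty, 1) = plus(empty, 1).
Decompose plus/2: V = node(X2, d, true),  Z = node(plus(L, X1), node(nil, empty, V), plus(L, nil)).
Bind V := node(X2, d, true); substituting into the one remaining equation that mentions V gives: Z = node(plus(L, X1), node(nil, empty, node(X2, d, true)), plus(L, nil)).
Bind Z := node(plus(L, X1), node(nil, empty, node(X2, d, true)), plus(L, nil)); no other remaining equation mentions Z.
Delete trivial equation plus(empty, 1) = plus(empty, 1).
Bind L := plus(node(X1, d, 1), plus(X1, 1)); substituting into the remaining equation gives: node(node(nil, X1, X2), 1, plus(empty, 1)) = node(node(nil, plus(d, true), plus(plus(node(X1, d, 1), plus(X1, 1)), 1)), e, plus(empty, 1)). Substituting into the earlier binding gives Z := node(plus(plus(node(X1, d, 1), plus(X1, 1)), X1), node(nil, empty, node(X2, d, true)), plus(plus(node(X1, d, 1), plus(X1, 1)), nil)).
Decompose node/3: node(nil, X1, X2) = node(nil, plus(d, true), plus(plus(node(X1, d, 1), plus(X1, 1)), 1)),  1 = e,  plus(empty, 1) = plus(empty, 1).
Decompose node/3: nil = nil,  X1 = plus(d, true),  X2 = plus(plus(node(X1, d, 1), plus(X1, 1)), 1).
Delete trivial equation nil = nil.
Bind X1 := plus(d, true); substituting into the one remaining equation that mentions X1 gives: X2 = plus(plus(node(plus(d, true), d, 1), plus(plus(d, true), 1)), 1). Substituting into the earlier bindings gives Z := node(plus(plus(node(plus(d, true), d, 1), plus(plus(d, true), 1)), plus(d, true)), node(nil, empty, node(X2, d, true)), plus(plus(node(plus(d, true), d, 1), plus(plus(d, true), 1)), nil)), L := plus(node(plus(d, true), d, 1), plus(plus(d, true), 1)).
Bind X2 := plus(plus(node(plus(d, true), d, 1), plus(plus(d, true), 1)), 1); no other remaining equation mentions X2. Substituting into the earlier bindings gives V := node(plus(plus(node(plus(d, true), d, 1), plus(plus(d, true), 1)), 1), d, true), Z := node(plus(plus(node(plus(d, true), d, 1), plus(plus(d, true), 1)), plus(d, true)), node(nil, empty, node(plus(plus(node(plus(d, true), d, 1), plus(plus(d, true), 1)), 1), d, true)), plus(plus(node(plus(d, true), d, 1), plus(plus(d, true), 1)), nil)).
Clash: constants 1 and e differ; no unifier exists.

NO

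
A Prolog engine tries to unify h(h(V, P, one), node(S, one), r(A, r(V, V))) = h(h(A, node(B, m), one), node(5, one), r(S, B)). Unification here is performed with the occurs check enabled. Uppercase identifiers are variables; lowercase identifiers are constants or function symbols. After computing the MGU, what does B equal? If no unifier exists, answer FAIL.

r(5, 5)

Decompose h/3: h(V, P, one) = h(A, node(B, m), one),  node(S, one) = node(5, one),  r(A, r(V, V)) = r(S, B).
Decompose h/3: V = A,  P = node(B, m),  one = one.
Bind V := A; substituting into the one remaining equation that mentions V gives: r(A, r(A, A)) = r(S, B).
Bind P := node(B, m); no other remaining equation mentions P.
Delete trivial equation one = one.
Decompose node/2: S = 5,  one = one.
Bind S := 5; substituting into the one remaining equation that mentions S gives: r(A, r(A, A)) = r(5, B).
Delete trivial equation one = one.
Decompose r/2: A = 5,  r(A, A) = B.
Bind A := 5; substituting into the remaining equation gives: r(5, 5) = B. Substituting into the earlier binding gives V := 5.
Bind B := r(5, 5). Substituting into the earlier binding gives P := node(r(5, 5), m).
MGU = { V = 5, P = node(r(5, 5), m), S = 5, A = 5, B = r(5, 5) }, so B = r(5, 5).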